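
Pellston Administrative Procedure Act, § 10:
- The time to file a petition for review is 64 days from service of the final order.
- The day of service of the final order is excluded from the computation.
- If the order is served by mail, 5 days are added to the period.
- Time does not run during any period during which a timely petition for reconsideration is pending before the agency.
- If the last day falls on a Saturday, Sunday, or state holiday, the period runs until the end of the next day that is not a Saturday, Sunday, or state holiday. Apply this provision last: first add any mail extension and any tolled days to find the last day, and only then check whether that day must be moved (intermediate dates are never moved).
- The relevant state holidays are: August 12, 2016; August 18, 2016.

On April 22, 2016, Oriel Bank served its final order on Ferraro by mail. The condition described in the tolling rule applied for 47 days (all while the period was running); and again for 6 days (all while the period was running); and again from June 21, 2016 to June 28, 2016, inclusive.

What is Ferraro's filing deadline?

August 30, 2016

64 days after April 22, 2016 is June 25, 2016.
Service was by mail, adding 5 days: June 25, 2016 + 5 days = June 30, 2016.
Tolling adds 47 days: June 30, 2016 + 47 days = August 16, 2016.
Tolling adds 6 days: August 16, 2016 + 6 days = August 22, 2016.
From June 21, 2016 through June 28, 2016 inclusive is 8 days; tolling adds 8 days: August 22, 2016 + 8 days = August 30, 2016.
August 30, 2016 is a Tuesday and not a state holiday, so no extension applies.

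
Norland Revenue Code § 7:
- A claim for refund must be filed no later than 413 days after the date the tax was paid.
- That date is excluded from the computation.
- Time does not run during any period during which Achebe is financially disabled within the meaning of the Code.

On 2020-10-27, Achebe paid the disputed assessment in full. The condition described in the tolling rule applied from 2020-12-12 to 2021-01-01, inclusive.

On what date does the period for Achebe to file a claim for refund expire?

January 4, 2022

413 days after 2020-10-27 is December 14, 2021.
From December 12, 2020 through January 1, 2021 inclusive is 21 days; tolling adds 21 days: December 14, 2021 + 21 days = January 4, 2022.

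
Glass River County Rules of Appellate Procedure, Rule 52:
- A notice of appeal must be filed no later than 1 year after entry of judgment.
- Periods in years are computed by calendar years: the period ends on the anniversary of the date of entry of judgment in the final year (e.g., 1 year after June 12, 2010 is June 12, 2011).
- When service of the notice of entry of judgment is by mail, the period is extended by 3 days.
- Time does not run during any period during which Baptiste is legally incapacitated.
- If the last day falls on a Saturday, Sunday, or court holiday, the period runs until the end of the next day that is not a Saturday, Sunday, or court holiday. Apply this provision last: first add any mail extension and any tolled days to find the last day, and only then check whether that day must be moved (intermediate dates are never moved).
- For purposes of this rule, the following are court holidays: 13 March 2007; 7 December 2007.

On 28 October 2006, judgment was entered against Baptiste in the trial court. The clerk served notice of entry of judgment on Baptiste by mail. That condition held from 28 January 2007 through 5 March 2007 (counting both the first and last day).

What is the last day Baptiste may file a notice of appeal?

December 10, 2007

1 year after 28 October 2006 is October 28, 2007.
Service was by mail, adding 3 days: October 28, 2007 + 3 days = October 31, 2007.
From January 28, 2007 through March 5, 2007 inclusive is 37 days; tolling adds 37 days: October 31, 2007 + 37 days = December 7, 2007.
December 7, 2007 is a listed holiday; December 8, 2007 is Saturday; December 9, 2007 is Sunday. The next qualifying day is December 10, 2007.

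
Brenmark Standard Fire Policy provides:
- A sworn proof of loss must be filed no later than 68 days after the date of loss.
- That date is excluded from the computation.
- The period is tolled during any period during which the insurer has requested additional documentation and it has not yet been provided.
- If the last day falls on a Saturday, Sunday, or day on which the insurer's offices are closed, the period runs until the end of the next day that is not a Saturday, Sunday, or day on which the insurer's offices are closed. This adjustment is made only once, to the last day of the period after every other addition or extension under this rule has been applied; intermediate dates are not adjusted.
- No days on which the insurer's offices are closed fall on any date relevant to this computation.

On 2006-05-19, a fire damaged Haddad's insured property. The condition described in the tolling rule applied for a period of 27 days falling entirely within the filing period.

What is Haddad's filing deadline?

68 days after 2006-05-19 is July 26, 2006.
Tolling adds 27 days: July 26, 2006 + 27 days = August 22, 2006.
August 22, 2006 is a Tuesday and not a day on which the insurer's offices are closed, so no extension applies.

August 22, 2006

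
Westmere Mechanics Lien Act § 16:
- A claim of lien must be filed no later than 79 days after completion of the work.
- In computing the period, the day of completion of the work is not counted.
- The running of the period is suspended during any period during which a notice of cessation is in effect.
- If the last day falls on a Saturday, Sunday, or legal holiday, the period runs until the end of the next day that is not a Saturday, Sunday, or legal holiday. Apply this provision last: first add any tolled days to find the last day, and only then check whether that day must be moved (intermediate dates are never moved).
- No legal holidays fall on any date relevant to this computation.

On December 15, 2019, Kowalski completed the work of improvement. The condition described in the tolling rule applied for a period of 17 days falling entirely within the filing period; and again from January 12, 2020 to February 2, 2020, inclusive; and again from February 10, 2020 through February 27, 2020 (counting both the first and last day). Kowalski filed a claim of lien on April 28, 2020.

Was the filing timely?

79 days after December 15, 2019 is March 3, 2020.
Tolling adds 17 days: March 3, 2020 + 17 days = March 20, 2020.
From January 12, 2020 through February 2, 2020 inclusive is 22 days; tolling adds 22 days: March 20, 2020 + 22 days = April 11, 2020.
From February 10, 2020 through February 27, 2020 inclusive is 18 days; tolling adds 18 days: April 11, 2020 + 18 days = April 29, 2020.
April 29, 2020 is a Wednesday and not a legal holiday, so no extension applies.
The deadline is April 29, 2020; the filing on April 28, 2020 is on or before that date.

Yes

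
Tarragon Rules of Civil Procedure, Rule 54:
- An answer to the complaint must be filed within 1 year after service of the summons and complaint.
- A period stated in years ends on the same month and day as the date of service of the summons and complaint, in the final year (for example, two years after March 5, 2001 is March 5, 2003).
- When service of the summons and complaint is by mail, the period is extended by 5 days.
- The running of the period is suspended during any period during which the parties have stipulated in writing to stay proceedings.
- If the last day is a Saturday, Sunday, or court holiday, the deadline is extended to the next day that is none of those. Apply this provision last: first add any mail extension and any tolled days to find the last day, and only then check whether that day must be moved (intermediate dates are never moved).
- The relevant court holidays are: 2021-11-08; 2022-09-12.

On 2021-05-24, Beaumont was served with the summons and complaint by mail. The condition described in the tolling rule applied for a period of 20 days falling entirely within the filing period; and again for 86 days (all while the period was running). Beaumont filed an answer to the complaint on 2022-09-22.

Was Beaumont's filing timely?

No

1 year after 2021-05-24 is May 24, 2022.
Service was by mail, adding 5 days: May 24, 2022 + 5 days = May 29, 2022.
Tolling adds 20 days: May 29, 2022 + 20 days = June 18, 2022.
Tolling adds 86 days: June 18, 2022 + 86 days = September 12, 2022.
September 12, 2022 is a listed holiday. The next qualifying day is September 13, 2022.
The deadline is September 13, 2022; the filing on September 22, 2022 is after that date.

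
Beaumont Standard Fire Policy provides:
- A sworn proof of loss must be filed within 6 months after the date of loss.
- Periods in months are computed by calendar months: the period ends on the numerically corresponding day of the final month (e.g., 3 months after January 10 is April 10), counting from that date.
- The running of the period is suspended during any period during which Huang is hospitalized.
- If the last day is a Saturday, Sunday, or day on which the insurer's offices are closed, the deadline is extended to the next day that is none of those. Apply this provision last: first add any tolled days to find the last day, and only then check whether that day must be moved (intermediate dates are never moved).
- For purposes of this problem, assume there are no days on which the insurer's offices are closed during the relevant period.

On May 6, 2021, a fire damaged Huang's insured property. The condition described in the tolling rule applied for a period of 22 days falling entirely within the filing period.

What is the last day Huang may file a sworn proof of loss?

November 29, 2021

6 months after May 6, 2021 is November 6, 2021.
Tolling adds 22 days: November 6, 2021 + 22 days = November 28, 2021.
November 28, 2021 is Sunday. The next qualifying day is November 29, 2021.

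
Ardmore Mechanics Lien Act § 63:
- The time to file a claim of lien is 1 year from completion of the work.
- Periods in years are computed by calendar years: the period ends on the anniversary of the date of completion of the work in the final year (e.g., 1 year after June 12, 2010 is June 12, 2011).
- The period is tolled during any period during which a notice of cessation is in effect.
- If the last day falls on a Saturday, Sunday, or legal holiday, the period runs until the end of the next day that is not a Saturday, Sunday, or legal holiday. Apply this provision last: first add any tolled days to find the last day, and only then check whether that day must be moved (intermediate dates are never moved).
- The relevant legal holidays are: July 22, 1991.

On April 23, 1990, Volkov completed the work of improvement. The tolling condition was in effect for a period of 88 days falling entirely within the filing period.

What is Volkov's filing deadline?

1 year after April 23, 1990 is April 23, 1991.
Tolling adds 88 days: April 23, 1991 + 88 days = July 20, 1991.
July 20, 1991 is Saturday; July 21, 1991 is Sunday; July 22, 1991 is a listed holiday. The next qualifying day is July 23, 1991.

July 23, 1991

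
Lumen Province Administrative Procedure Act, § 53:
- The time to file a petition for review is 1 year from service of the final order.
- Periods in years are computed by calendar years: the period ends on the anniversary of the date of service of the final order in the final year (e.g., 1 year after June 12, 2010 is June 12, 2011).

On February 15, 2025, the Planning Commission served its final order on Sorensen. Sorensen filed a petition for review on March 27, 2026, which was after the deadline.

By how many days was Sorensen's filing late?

1 year after February 15, 2025 is February 15, 2026.
The deadline is February 15, 2026; from February 15, 2026 to March 27, 2026 is 40 days.

40 days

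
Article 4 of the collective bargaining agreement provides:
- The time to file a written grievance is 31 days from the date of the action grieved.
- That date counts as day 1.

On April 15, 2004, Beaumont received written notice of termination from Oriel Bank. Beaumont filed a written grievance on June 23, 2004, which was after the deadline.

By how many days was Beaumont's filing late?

39 days

Counting April 15, 2004 as day 1, day 31 is May 15, 2004.
The deadline is May 15, 2004; from May 15, 2004 to June 23, 2004 is 39 days.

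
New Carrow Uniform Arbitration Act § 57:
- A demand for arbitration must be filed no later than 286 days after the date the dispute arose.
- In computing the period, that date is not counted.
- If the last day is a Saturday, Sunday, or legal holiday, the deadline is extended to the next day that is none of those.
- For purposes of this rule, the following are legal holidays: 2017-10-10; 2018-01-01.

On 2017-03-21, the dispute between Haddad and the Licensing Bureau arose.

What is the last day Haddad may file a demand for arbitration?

286 days after 2017-03-21 is January 1, 2018.
January 1, 2018 is a listed holiday. The next qualifying day is January 2, 2018.

January 2, 2018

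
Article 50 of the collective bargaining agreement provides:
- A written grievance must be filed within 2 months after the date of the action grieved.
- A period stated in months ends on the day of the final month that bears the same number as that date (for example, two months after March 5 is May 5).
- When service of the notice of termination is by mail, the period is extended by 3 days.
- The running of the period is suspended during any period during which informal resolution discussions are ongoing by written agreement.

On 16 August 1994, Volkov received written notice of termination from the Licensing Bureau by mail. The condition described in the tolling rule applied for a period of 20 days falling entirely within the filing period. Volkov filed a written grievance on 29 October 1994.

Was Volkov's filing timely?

2 months after 16 August 1994 is October 16, 1994.
Service was by mail, adding 3 days: October 16, 1994 + 3 days = October 19, 1994.
Tolling adds 20 days: October 19, 1994 + 20 days = November 8, 1994.
The deadline is November 8, 1994; the filing on October 29, 1994 is on or before that date.

Yes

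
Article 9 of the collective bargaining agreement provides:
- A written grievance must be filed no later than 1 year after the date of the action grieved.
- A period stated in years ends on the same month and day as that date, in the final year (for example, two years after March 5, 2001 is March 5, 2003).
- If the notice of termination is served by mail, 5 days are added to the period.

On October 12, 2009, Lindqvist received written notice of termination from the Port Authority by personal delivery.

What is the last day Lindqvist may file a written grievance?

1 year after October 12, 2009 is October 12, 2010.
Service was not by mail, so no mail extension applies.

October 12, 2010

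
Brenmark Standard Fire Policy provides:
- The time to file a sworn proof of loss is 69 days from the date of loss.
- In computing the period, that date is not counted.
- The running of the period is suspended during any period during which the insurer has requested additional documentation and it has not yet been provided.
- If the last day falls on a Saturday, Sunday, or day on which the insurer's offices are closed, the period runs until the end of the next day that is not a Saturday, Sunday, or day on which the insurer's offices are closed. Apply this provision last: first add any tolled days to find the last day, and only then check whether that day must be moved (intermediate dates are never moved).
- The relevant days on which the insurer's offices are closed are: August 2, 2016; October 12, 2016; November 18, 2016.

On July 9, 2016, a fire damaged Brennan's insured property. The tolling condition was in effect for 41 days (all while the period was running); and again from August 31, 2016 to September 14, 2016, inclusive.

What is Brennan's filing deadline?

November 11, 2016

69 days after July 9, 2016 is September 16, 2016.
Tolling adds 41 days: September 16, 2016 + 41 days = October 27, 2016.
From August 31, 2016 through September 14, 2016 inclusive is 15 days; tolling adds 15 days: October 27, 2016 + 15 days = November 11, 2016.
November 11, 2016 is a Friday and not a day on which the insurer's offices are closed, so no extension applies.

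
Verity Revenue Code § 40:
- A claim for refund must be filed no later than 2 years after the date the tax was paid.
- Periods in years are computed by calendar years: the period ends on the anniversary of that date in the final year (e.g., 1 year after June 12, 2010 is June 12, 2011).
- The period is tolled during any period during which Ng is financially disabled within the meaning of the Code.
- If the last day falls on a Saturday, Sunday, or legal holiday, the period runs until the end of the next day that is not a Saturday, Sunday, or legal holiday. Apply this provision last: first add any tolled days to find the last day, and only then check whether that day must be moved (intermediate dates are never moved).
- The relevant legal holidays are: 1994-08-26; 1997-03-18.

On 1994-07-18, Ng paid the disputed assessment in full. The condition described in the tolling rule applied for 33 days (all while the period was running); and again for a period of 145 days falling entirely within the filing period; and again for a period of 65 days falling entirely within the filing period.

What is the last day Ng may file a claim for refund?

March 19, 1997

2 years after 1994-07-18 is July 18, 1996.
Tolling adds 33 days: July 18, 1996 + 33 days = August 20, 1996.
Tolling adds 145 days: August 20, 1996 + 145 days = January 12, 1997.
Tolling adds 65 days: January 12, 1997 + 65 days = March 18, 1997.
March 18, 1997 is a listed holiday. The next qualifying day is March 19, 1997.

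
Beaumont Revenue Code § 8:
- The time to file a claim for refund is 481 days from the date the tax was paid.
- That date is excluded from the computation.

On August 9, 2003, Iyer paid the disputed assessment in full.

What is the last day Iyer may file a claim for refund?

481 days after August 9, 2003 is December 2, 2004.

December 2, 2004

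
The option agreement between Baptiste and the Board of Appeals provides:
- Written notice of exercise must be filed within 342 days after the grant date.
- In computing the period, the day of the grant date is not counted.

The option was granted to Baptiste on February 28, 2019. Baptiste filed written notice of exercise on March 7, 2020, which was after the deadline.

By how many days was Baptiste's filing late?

31 days

342 days after February 28, 2019 is February 5, 2020.
The deadline is February 5, 2020; from February 5, 2020 to March 7, 2020 is 31 days.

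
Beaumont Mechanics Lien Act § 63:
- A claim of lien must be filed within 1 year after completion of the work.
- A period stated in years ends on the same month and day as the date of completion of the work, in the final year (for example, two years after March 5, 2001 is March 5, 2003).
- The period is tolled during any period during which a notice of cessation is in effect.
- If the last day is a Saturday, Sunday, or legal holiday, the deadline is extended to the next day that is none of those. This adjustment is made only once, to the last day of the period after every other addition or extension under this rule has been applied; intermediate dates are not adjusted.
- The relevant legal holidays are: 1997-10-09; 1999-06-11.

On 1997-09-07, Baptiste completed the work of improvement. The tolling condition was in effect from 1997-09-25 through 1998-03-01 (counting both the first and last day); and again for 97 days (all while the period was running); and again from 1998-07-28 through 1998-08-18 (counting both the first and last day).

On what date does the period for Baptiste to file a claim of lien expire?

June 14, 1999

1 year after 1997-09-07 is September 7, 1998.
From September 25, 1997 through March 1, 1998 inclusive is 158 days; tolling adds 158 days: September 7, 1998 + 158 days = February 12, 1999.
Tolling adds 97 days: February 12, 1999 + 97 days = May 20, 1999.
From July 28, 1998 through August 18, 1998 inclusive is 22 days; tolling adds 22 days: May 20, 1999 + 22 days = June 11, 1999.
June 11, 1999 is a listed holiday; June 12, 1999 is Saturday; June 13, 1999 is Sunday. The next qualifying day is June 14, 1999.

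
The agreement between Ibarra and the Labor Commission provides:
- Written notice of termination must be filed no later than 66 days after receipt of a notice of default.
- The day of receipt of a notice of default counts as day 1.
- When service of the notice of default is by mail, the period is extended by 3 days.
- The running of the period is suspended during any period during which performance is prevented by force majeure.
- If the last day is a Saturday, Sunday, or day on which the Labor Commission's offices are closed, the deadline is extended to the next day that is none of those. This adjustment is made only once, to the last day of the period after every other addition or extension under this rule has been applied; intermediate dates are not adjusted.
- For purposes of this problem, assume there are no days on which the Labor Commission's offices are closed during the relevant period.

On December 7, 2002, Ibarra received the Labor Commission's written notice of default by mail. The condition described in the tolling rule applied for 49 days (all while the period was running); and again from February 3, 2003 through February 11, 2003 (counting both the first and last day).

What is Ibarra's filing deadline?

Counting December 7, 2002 as day 1, day 66 is February 10, 2003.
Service was by mail, adding 3 days: February 10, 2003 + 3 days = February 13, 2003.
Tolling adds 49 days: February 13, 2003 + 49 days = April 3, 2003.
From February 3, 2003 through February 11, 2003 inclusive is 9 days; tolling adds 9 days: April 3, 2003 + 9 days = April 12, 2003.
April 12, 2003 is Saturday; April 13, 2003 is Sunday. The next qualifying day is April 14, 2003.

April 14, 2003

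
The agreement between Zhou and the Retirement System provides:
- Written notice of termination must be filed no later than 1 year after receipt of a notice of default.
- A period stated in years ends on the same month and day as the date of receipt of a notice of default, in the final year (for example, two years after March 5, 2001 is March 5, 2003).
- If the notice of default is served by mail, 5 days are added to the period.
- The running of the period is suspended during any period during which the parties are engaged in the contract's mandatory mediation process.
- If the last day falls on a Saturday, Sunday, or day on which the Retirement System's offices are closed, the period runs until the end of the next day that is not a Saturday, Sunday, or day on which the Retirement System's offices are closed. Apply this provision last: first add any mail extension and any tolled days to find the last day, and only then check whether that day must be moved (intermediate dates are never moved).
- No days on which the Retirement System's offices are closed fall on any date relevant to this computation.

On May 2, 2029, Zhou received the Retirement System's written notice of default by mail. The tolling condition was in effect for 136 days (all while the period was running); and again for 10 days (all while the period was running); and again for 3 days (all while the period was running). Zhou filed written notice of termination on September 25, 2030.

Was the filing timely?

1 year after May 2, 2029 is May 2, 2030.
Service was by mail, adding 5 days: May 2, 2030 + 5 days = May 7, 2030.
Tolling adds 136 days: May 7, 2030 + 136 days = September 20, 2030.
Tolling adds 10 days: September 20, 2030 + 10 days = September 30, 2030.
Tolling adds 3 days: September 30, 2030 + 3 days = October 3, 2030.
October 3, 2030 is a Thursday and not a day on which the Retirement System's offices are closed, so no extension applies.
The deadline is October 3, 2030; the filing on September 25, 2030 is on or before that date.

Yes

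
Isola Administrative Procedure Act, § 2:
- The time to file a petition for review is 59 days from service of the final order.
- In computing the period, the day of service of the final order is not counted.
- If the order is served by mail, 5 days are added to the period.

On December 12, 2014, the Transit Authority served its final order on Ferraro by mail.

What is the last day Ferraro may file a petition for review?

59 days after December 12, 2014 is February 9, 2015.
Service was by mail, adding 5 days: February 9, 2015 + 5 days = February 14, 2015.

February 14, 2015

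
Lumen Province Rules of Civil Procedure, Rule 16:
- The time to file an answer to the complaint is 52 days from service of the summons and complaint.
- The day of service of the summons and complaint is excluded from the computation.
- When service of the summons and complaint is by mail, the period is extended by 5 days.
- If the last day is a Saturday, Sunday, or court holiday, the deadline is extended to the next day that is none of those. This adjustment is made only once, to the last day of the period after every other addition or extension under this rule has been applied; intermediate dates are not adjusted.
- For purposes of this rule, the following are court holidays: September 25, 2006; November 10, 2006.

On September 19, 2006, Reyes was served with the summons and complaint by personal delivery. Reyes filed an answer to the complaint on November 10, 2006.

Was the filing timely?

52 days after September 19, 2006 is November 10, 2006.
Service was not by mail, so no mail extension applies.
November 10, 2006 is a listed holiday; November 11, 2006 is Saturday; November 12, 2006 is Sunday. The next qualifying day is November 13, 2006.
The deadline is November 13, 2006; the filing on November 10, 2006 is on or before that date.

Yes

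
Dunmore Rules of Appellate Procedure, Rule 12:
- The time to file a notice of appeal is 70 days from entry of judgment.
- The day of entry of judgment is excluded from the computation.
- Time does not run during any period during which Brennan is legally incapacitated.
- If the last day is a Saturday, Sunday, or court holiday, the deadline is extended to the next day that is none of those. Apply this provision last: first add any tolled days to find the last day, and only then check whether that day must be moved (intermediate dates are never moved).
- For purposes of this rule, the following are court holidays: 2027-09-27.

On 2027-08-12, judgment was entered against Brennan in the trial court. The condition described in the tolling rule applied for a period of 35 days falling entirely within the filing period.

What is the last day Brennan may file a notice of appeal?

70 days after 2027-08-12 is October 21, 2027.
Tolling adds 35 days: October 21, 2027 + 35 days = November 25, 2027.
November 25, 2027 is a Thursday and not a court holiday, so no extension applies.

November 25, 2027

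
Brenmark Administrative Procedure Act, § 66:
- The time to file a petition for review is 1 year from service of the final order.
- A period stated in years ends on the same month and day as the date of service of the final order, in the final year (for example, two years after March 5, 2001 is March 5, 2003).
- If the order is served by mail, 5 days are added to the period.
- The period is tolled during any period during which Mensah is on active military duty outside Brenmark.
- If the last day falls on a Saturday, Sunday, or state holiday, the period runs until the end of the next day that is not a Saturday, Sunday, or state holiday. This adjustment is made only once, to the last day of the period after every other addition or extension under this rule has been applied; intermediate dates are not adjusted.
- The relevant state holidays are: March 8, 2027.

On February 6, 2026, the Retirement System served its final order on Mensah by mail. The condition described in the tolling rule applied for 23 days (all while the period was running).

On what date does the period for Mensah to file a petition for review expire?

1 year after February 6, 2026 is February 6, 2027.
Service was by mail, adding 5 days: February 6, 2027 + 5 days = February 11, 2027.
Tolling adds 23 days: February 11, 2027 + 23 days = March 6, 2027.
March 6, 2027 is Saturday; March 7, 2027 is Sunday; March 8, 2027 is a listed holiday. The next qualifying day is March 9, 2027.

March 9, 2027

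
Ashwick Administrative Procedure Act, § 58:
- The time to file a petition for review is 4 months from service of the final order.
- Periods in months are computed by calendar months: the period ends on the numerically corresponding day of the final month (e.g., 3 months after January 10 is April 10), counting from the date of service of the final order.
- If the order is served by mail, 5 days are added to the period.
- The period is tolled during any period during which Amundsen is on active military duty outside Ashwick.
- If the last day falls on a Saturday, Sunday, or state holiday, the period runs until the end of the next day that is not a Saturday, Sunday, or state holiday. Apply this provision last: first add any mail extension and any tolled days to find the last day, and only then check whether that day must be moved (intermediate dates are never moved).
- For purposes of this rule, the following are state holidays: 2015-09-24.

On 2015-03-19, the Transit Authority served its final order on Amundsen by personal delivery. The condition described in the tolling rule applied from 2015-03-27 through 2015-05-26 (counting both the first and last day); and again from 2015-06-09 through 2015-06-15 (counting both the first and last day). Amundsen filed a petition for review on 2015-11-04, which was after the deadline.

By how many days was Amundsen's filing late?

4 months after 2015-03-19 is July 19, 2015.
Service was not by mail, so no mail extension applies.
From March 27, 2015 through May 26, 2015 inclusive is 61 days; tolling adds 61 days: July 19, 2015 + 61 days = September 18, 2015.
From June 9, 2015 through June 15, 2015 inclusive is 7 days; tolling adds 7 days: September 18, 2015 + 7 days = September 25, 2015.
September 25, 2015 is a Friday and not a state holiday, so no extension applies.
The deadline is September 25, 2015; from September 25, 2015 to November 4, 2015 is 40 days.

40 days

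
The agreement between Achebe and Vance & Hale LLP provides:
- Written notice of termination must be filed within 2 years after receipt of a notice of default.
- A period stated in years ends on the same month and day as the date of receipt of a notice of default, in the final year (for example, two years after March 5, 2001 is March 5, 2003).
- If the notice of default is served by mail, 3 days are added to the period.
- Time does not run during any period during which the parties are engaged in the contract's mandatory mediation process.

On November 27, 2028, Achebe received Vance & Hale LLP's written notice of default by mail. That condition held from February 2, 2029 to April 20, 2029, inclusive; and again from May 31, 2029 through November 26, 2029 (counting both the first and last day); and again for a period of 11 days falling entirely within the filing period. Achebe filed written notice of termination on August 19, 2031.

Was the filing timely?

Yes

2 years after November 27, 2028 is November 27, 2030.
Service was by mail, adding 3 days: November 27, 2030 + 3 days = November 30, 2030.
From February 2, 2029 through April 20, 2029 inclusive is 78 days; tolling adds 78 days: November 30, 2030 + 78 days = February 16, 2031.
From May 31, 2029 through November 26, 2029 inclusive is 180 days; tolling adds 180 days: February 16, 2031 + 180 days = August 15, 2031.
Tolling adds 11 days: August 15, 2031 + 11 days = August 26, 2031.
The deadline is August 26, 2031; the filing on August 19, 2031 is on or before that date.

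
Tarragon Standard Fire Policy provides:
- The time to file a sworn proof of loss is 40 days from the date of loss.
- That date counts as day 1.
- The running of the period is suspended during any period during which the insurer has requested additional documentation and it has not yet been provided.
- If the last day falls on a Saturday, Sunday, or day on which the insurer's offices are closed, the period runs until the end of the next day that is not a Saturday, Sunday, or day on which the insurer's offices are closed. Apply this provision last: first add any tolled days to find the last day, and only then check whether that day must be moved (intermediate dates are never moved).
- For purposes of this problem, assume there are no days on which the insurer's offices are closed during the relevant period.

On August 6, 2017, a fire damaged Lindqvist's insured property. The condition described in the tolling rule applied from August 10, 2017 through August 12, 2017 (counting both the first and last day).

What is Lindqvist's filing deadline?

Counting August 6, 2017 as day 1, day 40 is September 14, 2017.
From August 10, 2017 through August 12, 2017 inclusive is 3 days; tolling adds 3 days: September 14, 2017 + 3 days = September 17, 2017.
September 17, 2017 is Sunday. The next qualifying day is September 18, 2017.

September 18, 2017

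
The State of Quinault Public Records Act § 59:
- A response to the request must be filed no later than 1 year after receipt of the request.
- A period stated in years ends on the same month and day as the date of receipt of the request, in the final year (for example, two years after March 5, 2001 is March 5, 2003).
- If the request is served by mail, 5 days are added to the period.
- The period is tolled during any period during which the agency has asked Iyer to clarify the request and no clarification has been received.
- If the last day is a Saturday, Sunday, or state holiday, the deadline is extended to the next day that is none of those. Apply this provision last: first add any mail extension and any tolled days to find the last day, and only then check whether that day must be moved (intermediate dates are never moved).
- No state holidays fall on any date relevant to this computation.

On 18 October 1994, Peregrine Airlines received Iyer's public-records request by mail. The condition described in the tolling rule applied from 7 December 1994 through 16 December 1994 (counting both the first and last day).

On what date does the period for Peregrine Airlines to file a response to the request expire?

November 2, 1995

1 year after 18 October 1994 is October 18, 1995.
Service was by mail, adding 5 days: October 18, 1995 + 5 days = October 23, 1995.
From December 7, 1994 through December 16, 1994 inclusive is 10 days; tolling adds 10 days: October 23, 1995 + 10 days = November 2, 1995.
November 2, 1995 is a Thursday and not a state holiday, so no extension applies.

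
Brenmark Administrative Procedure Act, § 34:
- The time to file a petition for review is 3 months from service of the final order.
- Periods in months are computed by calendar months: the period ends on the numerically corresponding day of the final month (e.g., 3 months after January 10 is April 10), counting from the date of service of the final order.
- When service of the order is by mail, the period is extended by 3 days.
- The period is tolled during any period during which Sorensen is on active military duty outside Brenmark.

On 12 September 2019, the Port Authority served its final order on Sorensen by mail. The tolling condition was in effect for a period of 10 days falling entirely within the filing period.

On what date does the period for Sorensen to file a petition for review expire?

3 months after 12 September 2019 is December 12, 2019.
Service was by mail, adding 3 days: December 12, 2019 + 3 days = December 15, 2019.
Tolling adds 10 days: December 15, 2019 + 10 days = December 25, 2019.

December 25, 2019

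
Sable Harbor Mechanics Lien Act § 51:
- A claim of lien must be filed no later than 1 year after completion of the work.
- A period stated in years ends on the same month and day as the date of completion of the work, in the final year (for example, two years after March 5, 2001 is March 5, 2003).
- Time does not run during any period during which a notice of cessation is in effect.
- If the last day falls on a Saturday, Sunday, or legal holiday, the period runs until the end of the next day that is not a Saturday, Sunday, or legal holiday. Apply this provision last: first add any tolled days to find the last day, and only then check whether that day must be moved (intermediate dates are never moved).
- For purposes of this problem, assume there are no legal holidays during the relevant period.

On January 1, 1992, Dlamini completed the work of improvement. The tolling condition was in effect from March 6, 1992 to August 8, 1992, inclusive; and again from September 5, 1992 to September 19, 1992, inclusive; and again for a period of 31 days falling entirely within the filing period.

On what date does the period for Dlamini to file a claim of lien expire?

July 22, 1993

1 year after January 1, 1992 is January 1, 1993.
From March 6, 1992 through August 8, 1992 inclusive is 156 days; tolling adds 156 days: January 1, 1993 + 156 days = June 6, 1993.
From September 5, 1992 through September 19, 1992 inclusive is 15 days; tolling adds 15 days: June 6, 1993 + 15 days = June 21, 1993.
Tolling adds 31 days: June 21, 1993 + 31 days = July 22, 1993.
July 22, 1993 is a Thursday and not a legal holiday, so no extension applies.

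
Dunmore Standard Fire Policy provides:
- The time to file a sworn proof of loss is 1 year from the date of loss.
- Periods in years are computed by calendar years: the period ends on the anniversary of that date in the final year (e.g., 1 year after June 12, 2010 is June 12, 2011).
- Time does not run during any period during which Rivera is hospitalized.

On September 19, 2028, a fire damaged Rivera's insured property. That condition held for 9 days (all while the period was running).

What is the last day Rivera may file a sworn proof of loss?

September 28, 2029

1 year after September 19, 2028 is September 19, 2029.
Tolling adds 9 days: September 19, 2029 + 9 days = September 28, 2029.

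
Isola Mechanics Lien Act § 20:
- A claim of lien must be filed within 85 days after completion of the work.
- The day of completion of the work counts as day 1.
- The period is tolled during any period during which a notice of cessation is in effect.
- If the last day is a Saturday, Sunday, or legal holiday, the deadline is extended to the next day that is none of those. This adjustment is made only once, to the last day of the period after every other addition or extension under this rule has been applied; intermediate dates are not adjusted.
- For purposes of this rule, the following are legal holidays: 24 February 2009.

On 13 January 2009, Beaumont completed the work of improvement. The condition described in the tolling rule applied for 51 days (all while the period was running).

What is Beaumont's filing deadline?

Counting 13 January 2009 as day 1, day 85 is April 7, 2009.
Tolling adds 51 days: April 7, 2009 + 51 days = May 28, 2009.
May 28, 2009 is a Thursday and not a legal holiday, so no extension applies.

May 28, 2009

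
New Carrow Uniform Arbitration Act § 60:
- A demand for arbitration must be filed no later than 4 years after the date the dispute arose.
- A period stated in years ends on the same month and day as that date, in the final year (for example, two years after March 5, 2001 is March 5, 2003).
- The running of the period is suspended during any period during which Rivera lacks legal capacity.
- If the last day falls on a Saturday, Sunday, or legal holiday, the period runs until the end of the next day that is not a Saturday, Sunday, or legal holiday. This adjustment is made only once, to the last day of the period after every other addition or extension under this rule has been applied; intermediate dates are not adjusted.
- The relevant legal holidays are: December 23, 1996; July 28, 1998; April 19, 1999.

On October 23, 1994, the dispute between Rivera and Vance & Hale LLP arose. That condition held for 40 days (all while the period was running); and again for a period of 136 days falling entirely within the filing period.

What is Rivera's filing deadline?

4 years after October 23, 1994 is October 23, 1998.
Tolling adds 40 days: October 23, 1998 + 40 days = December 2, 1998.
Tolling adds 136 days: December 2, 1998 + 136 days = April 17, 1999.
April 17, 1999 is Saturday; April 18, 1999 is Sunday; April 19, 1999 is a listed holiday. The next qualifying day is April 20, 1999.

April 20, 1999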